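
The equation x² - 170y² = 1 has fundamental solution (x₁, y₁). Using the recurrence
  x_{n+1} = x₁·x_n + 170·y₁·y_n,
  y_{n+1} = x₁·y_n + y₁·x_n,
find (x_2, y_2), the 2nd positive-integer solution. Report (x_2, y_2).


Step 1: Find the fundamental solution (x₁, y₁) of x² - 170y² = 1.
  Expand √170 as a continued fraction. a₀ = ⌊√170⌋ = 13; iterate m_{k+1} = d_k·a_k − m_k, d_{k+1} = (170 − m_{k+1}²)/d_k, a_{k+1} = ⌊(a₀ + m_{k+1})/d_{k+1}⌋ (starting m₀ = 0, d₀ = 1), with convergents p_k = a_k·p_{k-1} + p_{k-2}, q_k = a_k·q_{k-1} + q_{k-2} (p₋₁ = 1, q₋₁ = 0):
  k = 0: a₀ = 13; p₀/q₀ = 13/1; p₀² − 170·q₀² = 169 − 170 = -1.
  k = 1: m = 13, d = 1, a = ⌊(13 + 13)/1⌋ = 26; p/q = (26·13 + 1)/(26·1 + 0) = 339/26; p² − 170·q² = 114921 − 114920 = 1.
  The first convergent with p² − 170·q² = 1 gives the fundamental solution (x₁, y₁) = (339, 26).
Step 2: Apply the recurrence (x_{n+1}, y_{n+1}) = (x₁x_n + 170y₁y_n, x₁y_n + y₁x_n) repeatedly.
  From (x_1, y_1) = (339, 26): x_2 = 339·339 + 170·26·26 = 229841; y_2 = 339·26 + 26·339 = 17628.
Step 3: Verify x_2² - 170·y_2² = 52826885281 - 52826885280 = 1 (should be 1). ✓

(x_1, y_1) = (339, 26); (x_2, y_2) = (229841, 17628).


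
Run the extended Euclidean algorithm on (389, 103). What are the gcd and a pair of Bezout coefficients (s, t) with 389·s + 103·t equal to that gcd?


Euclidean algorithm on (389, 103) — divide until remainder is 0:
  389 = 3 · 103 + 80
  103 = 1 · 80 + 23
  80 = 3 · 23 + 11
  23 = 2 · 11 + 1
  11 = 11 · 1 + 0
gcd(389, 103) = 1.
Track Bezout coefficients alongside the remainders: start with r₀ = 389 = a·1 + b·0 (s = 1, t = 0) and r₁ = 103 = a·0 + b·1 (s = 0, t = 1); each new remainder r_{k+1} = r_{k-1} − q_k·r_k inherits s_{k+1} = s_{k-1} − q_k·s_k, t_{k+1} = t_{k-1} − q_k·t_k, so r_k = a·s_k + b·t_k at every step:
  q = 3: r = 80, s = 1 − 3·0 = 1, t = 0 − 3·1 = -3  (check: 389·1 + 103·(-3) = 80)
  q = 1: r = 23, s = 0 − 1·1 = -1, t = 1 − 1·(-3) = 4  (check: 389·(-1) + 103·4 = 23)
  q = 3: r = 11, s = 1 − 3·(-1) = 4, t = -3 − 3·4 = -15  (check: 389·4 + 103·(-15) = 11)
  q = 2: r = 1, s = -1 − 2·4 = -9, t = 4 − 2·(-15) = 34  (check: 389·(-9) + 103·34 = 1)
The row with r = 1 (the gcd) gives the Bezout coefficients s = -9, t = 34.
Result: 389 · (-9) + 103 · (34) = 1.

gcd(389, 103) = 1; s = -9, t = 34 (check: 389·(-9) + 103·34 = 1).


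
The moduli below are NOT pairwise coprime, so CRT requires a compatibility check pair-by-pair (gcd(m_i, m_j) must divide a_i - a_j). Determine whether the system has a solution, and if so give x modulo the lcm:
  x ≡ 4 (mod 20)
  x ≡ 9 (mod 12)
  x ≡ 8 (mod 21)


Moduli 20, 12, 21 are not pairwise coprime, so CRT works modulo lcm(m_i) when all pairwise compatibility conditions hold.
Pairwise compatibility: gcd(m_i, m_j) must divide a_i - a_j for every pair.
Merge one congruence at a time:
  Start: x ≡ 4 (mod 20).
  Combine with x ≡ 9 (mod 12): gcd(20, 12) = 4, and 9 - 4 = 5 is NOT divisible by 4.
    ⇒ system is inconsistent (no integer solution).

No solution (the system is inconsistent).


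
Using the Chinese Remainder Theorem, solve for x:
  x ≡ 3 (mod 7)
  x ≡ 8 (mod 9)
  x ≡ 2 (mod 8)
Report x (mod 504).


Moduli 7, 9, 8 are pairwise coprime; by CRT there is a unique solution modulo M = 7 · 9 · 8 = 504.
Solve pairwise, accumulating the modulus:
  Start with x ≡ 3 (mod 7).
  Combine with x ≡ 8 (mod 9): since gcd(7, 9) = 1, we get a unique residue mod 63.
    Write x = 3 + 7·t and substitute into x ≡ 8 (mod 9): 7·t ≡ 8 − 3 = 5 (mod 9).
    The inverse of 7 mod 9 is 4 (since 7·4 = 28 = 3·9 + 1), so t ≡ 4·5 = 20 ≡ 2 (mod 9).
    Then x = 3 + 7·2 = 17, valid modulo lcm(7, 9) = 63: x ≡ 17 (mod 63).
  Combine with x ≡ 2 (mod 8): since gcd(63, 8) = 1, we get a unique residue mod 504.
    Write x = 17 + 63·t and substitute into x ≡ 2 (mod 8): 63·t ≡ 2 − 17 = -15 (mod 8).
    Reduce coefficients mod 8: 7·t ≡ 1 (mod 8).
    The inverse of 7 mod 8 is 7 (since 7·7 = 49 = 6·8 + 1), so t ≡ 7·1 = 7 ≡ 7 (mod 8).
    Then x = 17 + 63·7 = 458, valid modulo lcm(63, 8) = 504: x ≡ 458 (mod 504).
Verify: 458 mod 7 = 3 ✓, 458 mod 9 = 8 ✓, 458 mod 8 = 2 ✓.

x ≡ 458 (mod 504).


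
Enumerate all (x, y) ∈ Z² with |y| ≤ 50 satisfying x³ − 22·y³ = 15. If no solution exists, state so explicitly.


The equation is x³ - 22y³ = 15. For fixed y, x³ = 22·y³ + 15, so a solution requires the RHS to be a perfect cube.
Strategy: iterate y from -50 to 50, compute RHS = 22·y³ + 15, and check whether it is a (positive or negative) perfect cube.
Check small values of y:
  y = 0: RHS = 15 is not a perfect cube.
  y = 1: RHS = 37 is not a perfect cube.
  y = -1: RHS = -7 is not a perfect cube.
  y = 2: RHS = 191 is not a perfect cube.
  y = -2: RHS = -161 is not a perfect cube.
  y = 3: RHS = 609 is not a perfect cube.
  y = -3: RHS = -579 is not a perfect cube.
Continuing the search up to |y| = 50 finds no solutions either.
No (x, y) in the scanned range satisfies the equation.

No integer solutions with |y| ≤ 50.


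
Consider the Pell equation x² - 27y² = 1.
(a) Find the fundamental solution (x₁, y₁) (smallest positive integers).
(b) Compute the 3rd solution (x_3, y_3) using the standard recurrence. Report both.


Step 1: Find the fundamental solution (x₁, y₁) of x² - 27y² = 1.
  Expand √27 as a continued fraction. a₀ = ⌊√27⌋ = 5; iterate m_{k+1} = d_k·a_k − m_k, d_{k+1} = (27 − m_{k+1}²)/d_k, a_{k+1} = ⌊(a₀ + m_{k+1})/d_{k+1}⌋ (starting m₀ = 0, d₀ = 1), with convergents p_k = a_k·p_{k-1} + p_{k-2}, q_k = a_k·q_{k-1} + q_{k-2} (p₋₁ = 1, q₋₁ = 0):
  k = 0: a₀ = 5; p₀/q₀ = 5/1; p₀² − 27·q₀² = 25 − 27 = -2.
  k = 1: m = 5, d = 2, a = ⌊(5 + 5)/2⌋ = 5; p/q = (5·5 + 1)/(5·1 + 0) = 26/5; p² − 27·q² = 676 − 675 = 1.
  The first convergent with p² − 27·q² = 1 gives the fundamental solution (x₁, y₁) = (26, 5).
Step 2: Apply the recurrence (x_{n+1}, y_{n+1}) = (x₁x_n + 27y₁y_n, x₁y_n + y₁x_n) repeatedly.
  From (x_1, y_1) = (26, 5): x_2 = 26·26 + 27·5·5 = 1351; y_2 = 26·5 + 5·26 = 260.
  From (x_2, y_2) = (1351, 260): x_3 = 26·1351 + 27·5·260 = 70226; y_3 = 26·260 + 5·1351 = 13515.
Step 3: Verify x_3² - 27·y_3² = 4931691076 - 4931691075 = 1 (should be 1). ✓

(x_1, y_1) = (26, 5); (x_3, y_3) = (70226, 13515).


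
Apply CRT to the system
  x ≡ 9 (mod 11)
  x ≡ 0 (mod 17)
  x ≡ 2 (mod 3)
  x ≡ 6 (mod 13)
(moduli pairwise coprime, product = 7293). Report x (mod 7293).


Product of moduli M = 11 · 17 · 3 · 13 = 7293.
Merge one congruence at a time:
  Start: x ≡ 9 (mod 11).
  Combine with x ≡ 0 (mod 17); new modulus lcm = 187.
    Write x = 9 + 11·t and substitute into x ≡ 0 (mod 17): 11·t ≡ 0 − 9 = -9 (mod 17).
    Reduce coefficients mod 17: 11·t ≡ 8 (mod 17).
    The inverse of 11 mod 17 is 14 (since 11·14 = 154 = 9·17 + 1), so t ≡ 14·8 = 112 ≡ 10 (mod 17).
    Then x = 9 + 11·10 = 119, valid modulo lcm(11, 17) = 187: x ≡ 119 (mod 187).
  Combine with x ≡ 2 (mod 3); new modulus lcm = 561.
    Write x = 119 + 187·t and substitute into x ≡ 2 (mod 3): 187·t ≡ 2 − 119 = -117 (mod 3).
    Reduce coefficients mod 3: 1·t ≡ 0 (mod 3).
    So t ≡ 0 (mod 3).
    Then x = 119 + 187·0 = 119, valid modulo lcm(187, 3) = 561: x ≡ 119 (mod 561).
  Combine with x ≡ 6 (mod 13); new modulus lcm = 7293.
    Write x = 119 + 561·t and substitute into x ≡ 6 (mod 13): 561·t ≡ 6 − 119 = -113 (mod 13).
    Reduce coefficients mod 13: 2·t ≡ 4 (mod 13).
    The inverse of 2 mod 13 is 7 (since 2·7 = 14 = 1·13 + 1), so t ≡ 7·4 = 28 ≡ 2 (mod 13).
    Then x = 119 + 561·2 = 1241, valid modulo lcm(561, 13) = 7293: x ≡ 1241 (mod 7293).
Verify against each original: 1241 mod 11 = 9, 1241 mod 17 = 0, 1241 mod 3 = 2, 1241 mod 13 = 6.

x ≡ 1241 (mod 7293).


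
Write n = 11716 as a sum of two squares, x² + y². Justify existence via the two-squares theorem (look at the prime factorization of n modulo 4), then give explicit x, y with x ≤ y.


Step 1: Factor n = 11716 = 2^2 · 29 · 101.
Step 2: Check the mod-4 condition on each prime factor: 2 = 2 (special); 29 ≡ 1 (mod 4), exponent 1; 101 ≡ 1 (mod 4), exponent 1.
All primes ≡ 3 (mod 4) appear to even exponent (or don't appear), so by the two-squares theorem n IS expressible as a sum of two squares.
Step 3: Build a representation. Group n = k² · m with k = 2 and m = 29 · 101 = 2929 (a product of primes ≡ 1 (mod 4)); a representation of m scales to one of n via (k·x)² + (k·y)² = k²(x² + y²). Each prime p ≡ 1 (mod 4) is itself a sum of two squares; find a² by testing p − a² for a perfect square:
  29: 29 − 1² = 28, 29 − 2² = 25 = 5² ⇒ 29 = 2² + 5².
  101: 101 − 1² = 100 = 10² ⇒ 101 = 1² + 10².
  Combine using the Brahmagupta–Fibonacci identity (a² + b²)(c² + d²) = (ac − bd)² + (ad + bc)² = (ac + bd)² + (ad − bc)²:
  29 · 101 = 2929: from (2² + 5²)(1² + 10²), take (2·1 − 5·10, 2·10 + 5·1) = (2 − 50, 20 + 5) = (-48, 25); dropping signs (only squares matter) gives (48, 25); check 48² + 25² = 2304 + 625 = 2929 ✓.
  Scale by k = 2: (2·48, 2·25) = (96, 50).
Step 4: Order so x ≤ y and verify: 50² + 96² = 2500 + 9216 = 11716 = n. ✓

n = 11716 = 50² + 96² (one valid representation with x ≤ y).


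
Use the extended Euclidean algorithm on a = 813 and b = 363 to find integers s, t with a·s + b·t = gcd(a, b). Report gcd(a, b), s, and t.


Euclidean algorithm on (813, 363) — divide until remainder is 0:
  813 = 2 · 363 + 87
  363 = 4 · 87 + 15
  87 = 5 · 15 + 12
  15 = 1 · 12 + 3
  12 = 4 · 3 + 0
gcd(813, 363) = 3.
Track Bezout coefficients alongside the remainders: start with r₀ = 813 = a·1 + b·0 (s = 1, t = 0) and r₁ = 363 = a·0 + b·1 (s = 0, t = 1); each new remainder r_{k+1} = r_{k-1} − q_k·r_k inherits s_{k+1} = s_{k-1} − q_k·s_k, t_{k+1} = t_{k-1} − q_k·t_k, so r_k = a·s_k + b·t_k at every step:
  q = 2: r = 87, s = 1 − 2·0 = 1, t = 0 − 2·1 = -2  (check: 813·1 + 363·(-2) = 87)
  q = 4: r = 15, s = 0 − 4·1 = -4, t = 1 − 4·(-2) = 9  (check: 813·(-4) + 363·9 = 15)
  q = 5: r = 12, s = 1 − 5·(-4) = 21, t = -2 − 5·9 = -47  (check: 813·21 + 363·(-47) = 12)
  q = 1: r = 3, s = -4 − 1·21 = -25, t = 9 − 1·(-47) = 56  (check: 813·(-25) + 363·56 = 3)
The row with r = 3 (the gcd) gives the Bezout coefficients s = -25, t = 56.
Result: 813 · (-25) + 363 · (56) = 3.

gcd(813, 363) = 3; s = -25, t = 56 (check: 813·(-25) + 363·56 = 3).


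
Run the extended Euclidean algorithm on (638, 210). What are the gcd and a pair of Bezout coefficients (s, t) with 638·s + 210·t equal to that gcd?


Euclidean algorithm on (638, 210) — divide until remainder is 0:
  638 = 3 · 210 + 8
  210 = 26 · 8 + 2
  8 = 4 · 2 + 0
gcd(638, 210) = 2.
Track Bezout coefficients alongside the remainders: start with r₀ = 638 = a·1 + b·0 (s = 1, t = 0) and r₁ = 210 = a·0 + b·1 (s = 0, t = 1); each new remainder r_{k+1} = r_{k-1} − q_k·r_k inherits s_{k+1} = s_{k-1} − q_k·s_k, t_{k+1} = t_{k-1} − q_k·t_k, so r_k = a·s_k + b·t_k at every step:
  q = 3: r = 8, s = 1 − 3·0 = 1, t = 0 − 3·1 = -3  (check: 638·1 + 210·(-3) = 8)
  q = 26: r = 2, s = 0 − 26·1 = -26, t = 1 − 26·(-3) = 79  (check: 638·(-26) + 210·79 = 2)
The row with r = 2 (the gcd) gives the Bezout coefficients s = -26, t = 79.
Result: 638 · (-26) + 210 · (79) = 2.

gcd(638, 210) = 2; s = -26, t = 79 (check: 638·(-26) + 210·79 = 2).


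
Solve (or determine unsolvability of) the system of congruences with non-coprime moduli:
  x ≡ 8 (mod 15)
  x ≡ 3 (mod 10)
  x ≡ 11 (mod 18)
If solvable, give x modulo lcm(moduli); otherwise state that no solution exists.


Moduli 15, 10, 18 are not pairwise coprime, so CRT works modulo lcm(m_i) when all pairwise compatibility conditions hold.
Pairwise compatibility: gcd(m_i, m_j) must divide a_i - a_j for every pair.
Merge one congruence at a time:
  Start: x ≡ 8 (mod 15).
  Combine with x ≡ 3 (mod 10): gcd(15, 10) = 5; 3 - 8 = -5, which IS divisible by 5, so compatible.
    Write x = 8 + 15·t and substitute into x ≡ 3 (mod 10): 15·t ≡ 3 − 8 = -5 (mod 10).
    Divide the congruence (and modulus) by g = 5: 3·t ≡ -1 (mod 2).
    Reduce coefficients mod 2: 1·t ≡ 1 (mod 2).
    So t ≡ 1 (mod 2).
    Then x = 8 + 15·1 = 23, valid modulo lcm(15, 10) = 30: x ≡ 23 (mod 30).
  Combine with x ≡ 11 (mod 18): gcd(30, 18) = 6; 11 - 23 = -12, which IS divisible by 6, so compatible.
    Write x = 23 + 30·t and substitute into x ≡ 11 (mod 18): 30·t ≡ 11 − 23 = -12 (mod 18).
    Divide the congruence (and modulus) by g = 6: 5·t ≡ -2 (mod 3).
    Reduce coefficients mod 3: 2·t ≡ 1 (mod 3).
    The inverse of 2 mod 3 is 2 (since 2·2 = 4 = 1·3 + 1), so t ≡ 2·1 = 2 ≡ 2 (mod 3).
    Then x = 23 + 30·2 = 83, valid modulo lcm(30, 18) = 90: x ≡ 83 (mod 90).
Verify: 83 mod 15 = 8, 83 mod 10 = 3, 83 mod 18 = 11.

x ≡ 83 (mod 90).


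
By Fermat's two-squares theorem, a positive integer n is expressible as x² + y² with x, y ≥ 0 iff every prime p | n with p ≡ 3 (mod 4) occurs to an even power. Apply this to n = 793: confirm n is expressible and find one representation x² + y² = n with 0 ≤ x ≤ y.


Step 1: Factor n = 793 = 13 · 61.
Step 2: Check the mod-4 condition on each prime factor: 13 ≡ 1 (mod 4), exponent 1; 61 ≡ 1 (mod 4), exponent 1.
All primes ≡ 3 (mod 4) appear to even exponent (or don't appear), so by the two-squares theorem n IS expressible as a sum of two squares.
Step 3: Build a representation. Here n = 13 · 61 is a product of primes ≡ 1 (mod 4). Each prime p ≡ 1 (mod 4) is itself a sum of two squares; find a² by testing p − a² for a perfect square:
  13: 13 − 1² = 12, 13 − 2² = 9 = 3² ⇒ 13 = 2² + 3².
  61: 61 − 1² = 60, 61 − 2² = 57, 61 − 3² = 52, 61 − 4² = 45, 61 − 5² = 36 = 6² ⇒ 61 = 5² + 6².
  Combine using the Brahmagupta–Fibonacci identity (a² + b²)(c² + d²) = (ac − bd)² + (ad + bc)² = (ac + bd)² + (ad − bc)²:
  13 · 61 = 793: from (2² + 3²)(5² + 6²), take (2·5 − 3·6, 2·6 + 3·5) = (10 − 18, 12 + 15) = (-8, 27); dropping signs (only squares matter) gives (8, 27); check 8² + 27² = 64 + 729 = 793 ✓.
Step 4: Order so x ≤ y and verify: 8² + 27² = 64 + 729 = 793 = n. ✓

n = 793 = 8² + 27² (one valid representation with x ≤ y).


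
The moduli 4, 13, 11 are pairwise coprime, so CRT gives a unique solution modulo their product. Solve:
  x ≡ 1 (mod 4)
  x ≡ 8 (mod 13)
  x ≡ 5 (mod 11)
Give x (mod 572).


Moduli 4, 13, 11 are pairwise coprime; by CRT there is a unique solution modulo M = 4 · 13 · 11 = 572.
Solve pairwise, accumulating the modulus:
  Start with x ≡ 1 (mod 4).
  Combine with x ≡ 8 (mod 13): since gcd(4, 13) = 1, we get a unique residue mod 52.
    Write x = 1 + 4·t and substitute into x ≡ 8 (mod 13): 4·t ≡ 8 − 1 = 7 (mod 13).
    The inverse of 4 mod 13 is 10 (since 4·10 = 40 = 3·13 + 1), so t ≡ 10·7 = 70 ≡ 5 (mod 13).
    Then x = 1 + 4·5 = 21, valid modulo lcm(4, 13) = 52: x ≡ 21 (mod 52).
  Combine with x ≡ 5 (mod 11): since gcd(52, 11) = 1, we get a unique residue mod 572.
    Write x = 21 + 52·t and substitute into x ≡ 5 (mod 11): 52·t ≡ 5 − 21 = -16 (mod 11).
    Reduce coefficients mod 11: 8·t ≡ 6 (mod 11).
    The inverse of 8 mod 11 is 7 (since 8·7 = 56 = 5·11 + 1), so t ≡ 7·6 = 42 ≡ 9 (mod 11).
    Then x = 21 + 52·9 = 489, valid modulo lcm(52, 11) = 572: x ≡ 489 (mod 572).
Verify: 489 mod 4 = 1 ✓, 489 mod 13 = 8 ✓, 489 mod 11 = 5 ✓.

x ≡ 489 (mod 572).


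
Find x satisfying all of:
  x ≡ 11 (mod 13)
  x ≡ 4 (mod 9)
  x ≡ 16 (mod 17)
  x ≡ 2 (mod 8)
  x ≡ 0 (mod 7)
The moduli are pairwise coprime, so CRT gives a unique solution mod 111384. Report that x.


Product of moduli M = 13 · 9 · 17 · 8 · 7 = 111384.
Merge one congruence at a time:
  Start: x ≡ 11 (mod 13).
  Combine with x ≡ 4 (mod 9); new modulus lcm = 117.
    Write x = 11 + 13·t and substitute into x ≡ 4 (mod 9): 13·t ≡ 4 − 11 = -7 (mod 9).
    Reduce coefficients mod 9: 4·t ≡ 2 (mod 9).
    The inverse of 4 mod 9 is 7 (since 4·7 = 28 = 3·9 + 1), so t ≡ 7·2 = 14 ≡ 5 (mod 9).
    Then x = 11 + 13·5 = 76, valid modulo lcm(13, 9) = 117: x ≡ 76 (mod 117).
  Combine with x ≡ 16 (mod 17); new modulus lcm = 1989.
    Write x = 76 + 117·t and substitute into x ≡ 16 (mod 17): 117·t ≡ 16 − 76 = -60 (mod 17).
    Reduce coefficients mod 17: 15·t ≡ 8 (mod 17).
    The inverse of 15 mod 17 is 8 (since 15·8 = 120 = 7·17 + 1), so t ≡ 8·8 = 64 ≡ 13 (mod 17).
    Then x = 76 + 117·13 = 1597, valid modulo lcm(117, 17) = 1989: x ≡ 1597 (mod 1989).
  Combine with x ≡ 2 (mod 8); new modulus lcm = 15912.
    Write x = 1597 + 1989·t and substitute into x ≡ 2 (mod 8): 1989·t ≡ 2 − 1597 = -1595 (mod 8).
    Reduce coefficients mod 8: 5·t ≡ 5 (mod 8).
    The inverse of 5 mod 8 is 5 (since 5·5 = 25 = 3·8 + 1), so t ≡ 5·5 = 25 ≡ 1 (mod 8).
    Then x = 1597 + 1989·1 = 3586, valid modulo lcm(1989, 8) = 15912: x ≡ 3586 (mod 15912).
  Combine with x ≡ 0 (mod 7); new modulus lcm = 111384.
    Write x = 3586 + 15912·t and substitute into x ≡ 0 (mod 7): 15912·t ≡ 0 − 3586 = -3586 (mod 7).
    Reduce coefficients mod 7: 1·t ≡ 5 (mod 7).
    So t ≡ 5 (mod 7).
    Then x = 3586 + 15912·5 = 83146, valid modulo lcm(15912, 7) = 111384: x ≡ 83146 (mod 111384).
Verify against each original: 83146 mod 13 = 11, 83146 mod 9 = 4, 83146 mod 17 = 16, 83146 mod 8 = 2, 83146 mod 7 = 0.

x ≡ 83146 (mod 111384).


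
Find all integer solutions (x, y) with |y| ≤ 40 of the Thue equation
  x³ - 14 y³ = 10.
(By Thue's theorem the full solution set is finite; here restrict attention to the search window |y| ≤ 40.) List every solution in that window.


The equation is x³ - 14y³ = 10. For fixed y, x³ = 14·y³ + 10, so a solution requires the RHS to be a perfect cube.
Strategy: iterate y from -40 to 40, compute RHS = 14·y³ + 10, and check whether it is a (positive or negative) perfect cube.
Check small values of y:
  y = 0: RHS = 10 is not a perfect cube.
  y = 1: RHS = 24 is not a perfect cube.
  y = -1: RHS = -4 is not a perfect cube.
  y = 2: RHS = 122 is not a perfect cube.
  y = -2: RHS = -102 is not a perfect cube.
  y = 3: RHS = 388 is not a perfect cube.
  y = -3: RHS = -368 is not a perfect cube.
Continuing the search up to |y| = 40 finds no solutions either.
No (x, y) in the scanned range satisfies the equation.

No integer solutions with |y| ≤ 40.


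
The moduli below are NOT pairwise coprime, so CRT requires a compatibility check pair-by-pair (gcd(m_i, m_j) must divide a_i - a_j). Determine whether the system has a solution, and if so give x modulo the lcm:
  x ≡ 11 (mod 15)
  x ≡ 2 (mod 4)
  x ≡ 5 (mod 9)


Moduli 15, 4, 9 are not pairwise coprime, so CRT works modulo lcm(m_i) when all pairwise compatibility conditions hold.
Pairwise compatibility: gcd(m_i, m_j) must divide a_i - a_j for every pair.
Merge one congruence at a time:
  Start: x ≡ 11 (mod 15).
  Combine with x ≡ 2 (mod 4): gcd(15, 4) = 1; 2 - 11 = -9, which IS divisible by 1, so compatible.
    Write x = 11 + 15·t and substitute into x ≡ 2 (mod 4): 15·t ≡ 2 − 11 = -9 (mod 4).
    Reduce coefficients mod 4: 3·t ≡ 3 (mod 4).
    The inverse of 3 mod 4 is 3 (since 3·3 = 9 = 2·4 + 1), so t ≡ 3·3 = 9 ≡ 1 (mod 4).
    Then x = 11 + 15·1 = 26, valid modulo lcm(15, 4) = 60: x ≡ 26 (mod 60).
  Combine with x ≡ 5 (mod 9): gcd(60, 9) = 3; 5 - 26 = -21, which IS divisible by 3, so compatible.
    Write x = 26 + 60·t and substitute into x ≡ 5 (mod 9): 60·t ≡ 5 − 26 = -21 (mod 9).
    Divide the congruence (and modulus) by g = 3: 20·t ≡ -7 (mod 3).
    Reduce coefficients mod 3: 2·t ≡ 2 (mod 3).
    The inverse of 2 mod 3 is 2 (since 2·2 = 4 = 1·3 + 1), so t ≡ 2·2 = 4 ≡ 1 (mod 3).
    Then x = 26 + 60·1 = 86, valid modulo lcm(60, 9) = 180: x ≡ 86 (mod 180).
Verify: 86 mod 15 = 11, 86 mod 4 = 2, 86 mod 9 = 5.

x ≡ 86 (mod 180).


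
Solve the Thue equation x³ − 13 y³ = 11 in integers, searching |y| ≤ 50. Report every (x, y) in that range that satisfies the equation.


The equation is x³ - 13y³ = 11. For fixed y, x³ = 13·y³ + 11, so a solution requires the RHS to be a perfect cube.
Strategy: iterate y from -50 to 50, compute RHS = 13·y³ + 11, and check whether it is a (positive or negative) perfect cube.
Check small values of y:
  y = 0: RHS = 11 is not a perfect cube.
  y = 1: RHS = 24 is not a perfect cube.
  y = -1: RHS = -2 is not a perfect cube.
  y = 2: RHS = 115 is not a perfect cube.
  y = -2: RHS = -93 is not a perfect cube.
  y = 3: RHS = 362 is not a perfect cube.
  y = -3: RHS = -340 is not a perfect cube.
Continuing the search up to |y| = 50 finds no solutions either.
No (x, y) in the scanned range satisfies the equation.

No integer solutions with |y| ≤ 50.


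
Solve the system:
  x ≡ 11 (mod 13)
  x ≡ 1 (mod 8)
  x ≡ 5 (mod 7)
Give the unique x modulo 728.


Moduli 13, 8, 7 are pairwise coprime; by CRT there is a unique solution modulo M = 13 · 8 · 7 = 728.
Solve pairwise, accumulating the modulus:
  Start with x ≡ 11 (mod 13).
  Combine with x ≡ 1 (mod 8): since gcd(13, 8) = 1, we get a unique residue mod 104.
    Write x = 11 + 13·t and substitute into x ≡ 1 (mod 8): 13·t ≡ 1 − 11 = -10 (mod 8).
    Reduce coefficients mod 8: 5·t ≡ 6 (mod 8).
    The inverse of 5 mod 8 is 5 (since 5·5 = 25 = 3·8 + 1), so t ≡ 5·6 = 30 ≡ 6 (mod 8).
    Then x = 11 + 13·6 = 89, valid modulo lcm(13, 8) = 104: x ≡ 89 (mod 104).
  Combine with x ≡ 5 (mod 7): since gcd(104, 7) = 1, we get a unique residue mod 728.
    Write x = 89 + 104·t and substitute into x ≡ 5 (mod 7): 104·t ≡ 5 − 89 = -84 (mod 7).
    Reduce coefficients mod 7: 6·t ≡ 0 (mod 7).
    The inverse of 6 mod 7 is 6 (since 6·6 = 36 = 5·7 + 1), so t ≡ 6·0 = 0 ≡ 0 (mod 7).
    Then x = 89 + 104·0 = 89, valid modulo lcm(104, 7) = 728: x ≡ 89 (mod 728).
Verify: 89 mod 13 = 11 ✓, 89 mod 8 = 1 ✓, 89 mod 7 = 5 ✓.

x ≡ 89 (mod 728).


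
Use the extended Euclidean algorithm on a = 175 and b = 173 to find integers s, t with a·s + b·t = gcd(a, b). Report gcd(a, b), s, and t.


Euclidean algorithm on (175, 173) — divide until remainder is 0:
  175 = 1 · 173 + 2
  173 = 86 · 2 + 1
  2 = 2 · 1 + 0
gcd(175, 173) = 1.
Track Bezout coefficients alongside the remainders: start with r₀ = 175 = a·1 + b·0 (s = 1, t = 0) and r₁ = 173 = a·0 + b·1 (s = 0, t = 1); each new remainder r_{k+1} = r_{k-1} − q_k·r_k inherits s_{k+1} = s_{k-1} − q_k·s_k, t_{k+1} = t_{k-1} − q_k·t_k, so r_k = a·s_k + b·t_k at every step:
  q = 1: r = 2, s = 1 − 1·0 = 1, t = 0 − 1·1 = -1  (check: 175·1 + 173·(-1) = 2)
  q = 86: r = 1, s = 0 − 86·1 = -86, t = 1 − 86·(-1) = 87  (check: 175·(-86) + 173·87 = 1)
The row with r = 1 (the gcd) gives the Bezout coefficients s = -86, t = 87.
Result: 175 · (-86) + 173 · (87) = 1.

gcd(175, 173) = 1; s = -86, t = 87 (check: 175·(-86) + 173·87 = 1).


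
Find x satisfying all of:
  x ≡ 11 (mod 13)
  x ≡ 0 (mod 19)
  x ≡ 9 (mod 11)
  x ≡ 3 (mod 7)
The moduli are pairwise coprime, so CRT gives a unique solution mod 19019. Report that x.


Product of moduli M = 13 · 19 · 11 · 7 = 19019.
Merge one congruence at a time:
  Start: x ≡ 11 (mod 13).
  Combine with x ≡ 0 (mod 19); new modulus lcm = 247.
    Write x = 11 + 13·t and substitute into x ≡ 0 (mod 19): 13·t ≡ 0 − 11 = -11 (mod 19).
    Reduce coefficients mod 19: 13·t ≡ 8 (mod 19).
    The inverse of 13 mod 19 is 3 (since 13·3 = 39 = 2·19 + 1), so t ≡ 3·8 = 24 ≡ 5 (mod 19).
    Then x = 11 + 13·5 = 76, valid modulo lcm(13, 19) = 247: x ≡ 76 (mod 247).
  Combine with x ≡ 9 (mod 11); new modulus lcm = 2717.
    Write x = 76 + 247·t and substitute into x ≡ 9 (mod 11): 247·t ≡ 9 − 76 = -67 (mod 11).
    Reduce coefficients mod 11: 5·t ≡ 10 (mod 11).
    The inverse of 5 mod 11 is 9 (since 5·9 = 45 = 4·11 + 1), so t ≡ 9·10 = 90 ≡ 2 (mod 11).
    Then x = 76 + 247·2 = 570, valid modulo lcm(247, 11) = 2717: x ≡ 570 (mod 2717).
  Combine with x ≡ 3 (mod 7); new modulus lcm = 19019.
    Write x = 570 + 2717·t and substitute into x ≡ 3 (mod 7): 2717·t ≡ 3 − 570 = -567 (mod 7).
    Reduce coefficients mod 7: 1·t ≡ 0 (mod 7).
    So t ≡ 0 (mod 7).
    Then x = 570 + 2717·0 = 570, valid modulo lcm(2717, 7) = 19019: x ≡ 570 (mod 19019).
Verify against each original: 570 mod 13 = 11, 570 mod 19 = 0, 570 mod 11 = 9, 570 mod 7 = 3.

x ≡ 570 (mod 19019).


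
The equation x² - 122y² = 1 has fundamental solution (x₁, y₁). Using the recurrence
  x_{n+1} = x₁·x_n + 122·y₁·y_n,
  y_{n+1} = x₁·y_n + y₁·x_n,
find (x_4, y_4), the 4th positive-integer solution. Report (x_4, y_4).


Step 1: Find the fundamental solution (x₁, y₁) of x² - 122y² = 1.
  Expand √122 as a continued fraction. a₀ = ⌊√122⌋ = 11; iterate m_{k+1} = d_k·a_k − m_k, d_{k+1} = (122 − m_{k+1}²)/d_k, a_{k+1} = ⌊(a₀ + m_{k+1})/d_{k+1}⌋ (starting m₀ = 0, d₀ = 1), with convergents p_k = a_k·p_{k-1} + p_{k-2}, q_k = a_k·q_{k-1} + q_{k-2} (p₋₁ = 1, q₋₁ = 0):
  k = 0: a₀ = 11; p₀/q₀ = 11/1; p₀² − 122·q₀² = 121 − 122 = -1.
  k = 1: m = 11, d = 1, a = ⌊(11 + 11)/1⌋ = 22; p/q = (22·11 + 1)/(22·1 + 0) = 243/22; p² − 122·q² = 59049 − 59048 = 1.
  The first convergent with p² − 122·q² = 1 gives the fundamental solution (x₁, y₁) = (243, 22).
Step 2: Apply the recurrence (x_{n+1}, y_{n+1}) = (x₁x_n + 122y₁y_n, x₁y_n + y₁x_n) repeatedly.
  From (x_1, y_1) = (243, 22): x_2 = 243·243 + 122·22·22 = 118097; y_2 = 243·22 + 22·243 = 10692.
  From (x_2, y_2) = (118097, 10692): x_3 = 243·118097 + 122·22·10692 = 57394899; y_3 = 243·10692 + 22·118097 = 5196290.
  From (x_3, y_3) = (57394899, 5196290): x_4 = 243·57394899 + 122·22·5196290 = 27893802817; y_4 = 243·5196290 + 22·57394899 = 2525386248.
Step 3: Verify x_4² - 122·y_4² = 778064235593677135489 - 778064235593677135488 = 1 (should be 1). ✓

(x_1, y_1) = (243, 22); (x_4, y_4) = (27893802817, 2525386248).


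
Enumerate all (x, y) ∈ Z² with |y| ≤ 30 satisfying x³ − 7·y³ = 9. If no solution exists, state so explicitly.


The equation is x³ - 7y³ = 9. For fixed y, x³ = 7·y³ + 9, so a solution requires the RHS to be a perfect cube.
Strategy: iterate y from -30 to 30, compute RHS = 7·y³ + 9, and check whether it is a (positive or negative) perfect cube.
Check small values of y:
  y = 0: RHS = 9 is not a perfect cube.
  y = 1: RHS = 16 is not a perfect cube.
  y = -1: RHS = 2 is not a perfect cube.
  y = 2: RHS = 65 is not a perfect cube.
  y = -2: RHS = -47 is not a perfect cube.
  y = 3: RHS = 198 is not a perfect cube.
  y = -3: RHS = -180 is not a perfect cube.
Continuing the search up to |y| = 30 finds no solutions either.
No (x, y) in the scanned range satisfies the equation.

No integer solutions with |y| ≤ 30.


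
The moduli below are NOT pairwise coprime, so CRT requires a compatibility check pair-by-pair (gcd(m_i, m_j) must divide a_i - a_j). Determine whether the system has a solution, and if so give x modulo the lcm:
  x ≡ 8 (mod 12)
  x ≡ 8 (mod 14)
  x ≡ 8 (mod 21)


Moduli 12, 14, 21 are not pairwise coprime, so CRT works modulo lcm(m_i) when all pairwise compatibility conditions hold.
Pairwise compatibility: gcd(m_i, m_j) must divide a_i - a_j for every pair.
Merge one congruence at a time:
  Start: x ≡ 8 (mod 12).
  Combine with x ≡ 8 (mod 14): gcd(12, 14) = 2; 8 - 8 = 0, which IS divisible by 2, so compatible.
    Write x = 8 + 12·t and substitute into x ≡ 8 (mod 14): 12·t ≡ 8 − 8 = 0 (mod 14).
    Divide the congruence (and modulus) by g = 2: 6·t ≡ 0 (mod 7).
    The inverse of 6 mod 7 is 6 (since 6·6 = 36 = 5·7 + 1), so t ≡ 6·0 = 0 ≡ 0 (mod 7).
    Then x = 8 + 12·0 = 8, valid modulo lcm(12, 14) = 84: x ≡ 8 (mod 84).
  Combine with x ≡ 8 (mod 21): gcd(84, 21) = 21; 8 - 8 = 0, which IS divisible by 21, so compatible.
    Write x = 8 + 84·t and substitute into x ≡ 8 (mod 21): 84·t ≡ 8 − 8 = 0 (mod 21).
    Divide the congruence (and modulus) by g = 21: 4·t ≡ 0 (mod 1).
    Modulo 1 every t works; take t = 0.
    Then x = 8 + 84·0 = 8, valid modulo lcm(84, 21) = 84: x ≡ 8 (mod 84).
Verify: 8 mod 12 = 8, 8 mod 14 = 8, 8 mod 21 = 8.

x ≡ 8 (mod 84).


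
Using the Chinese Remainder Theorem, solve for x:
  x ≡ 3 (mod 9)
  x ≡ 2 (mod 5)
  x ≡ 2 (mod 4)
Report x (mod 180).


Moduli 9, 5, 4 are pairwise coprime; by CRT there is a unique solution modulo M = 9 · 5 · 4 = 180.
Solve pairwise, accumulating the modulus:
  Start with x ≡ 3 (mod 9).
  Combine with x ≡ 2 (mod 5): since gcd(9, 5) = 1, we get a unique residue mod 45.
    Write x = 3 + 9·t and substitute into x ≡ 2 (mod 5): 9·t ≡ 2 − 3 = -1 (mod 5).
    Reduce coefficients mod 5: 4·t ≡ 4 (mod 5).
    The inverse of 4 mod 5 is 4 (since 4·4 = 16 = 3·5 + 1), so t ≡ 4·4 = 16 ≡ 1 (mod 5).
    Then x = 3 + 9·1 = 12, valid modulo lcm(9, 5) = 45: x ≡ 12 (mod 45).
  Combine with x ≡ 2 (mod 4): since gcd(45, 4) = 1, we get a unique residue mod 180.
    Write x = 12 + 45·t and substitute into x ≡ 2 (mod 4): 45·t ≡ 2 − 12 = -10 (mod 4).
    Reduce coefficients mod 4: 1·t ≡ 2 (mod 4).
    So t ≡ 2 (mod 4).
    Then x = 12 + 45·2 = 102, valid modulo lcm(45, 4) = 180: x ≡ 102 (mod 180).
Verify: 102 mod 9 = 3 ✓, 102 mod 5 = 2 ✓, 102 mod 4 = 2 ✓.

x ≡ 102 (mod 180).


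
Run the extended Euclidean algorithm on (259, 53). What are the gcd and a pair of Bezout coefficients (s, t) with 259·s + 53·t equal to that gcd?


Euclidean algorithm on (259, 53) — divide until remainder is 0:
  259 = 4 · 53 + 47
  53 = 1 · 47 + 6
  47 = 7 · 6 + 5
  6 = 1 · 5 + 1
  5 = 5 · 1 + 0
gcd(259, 53) = 1.
Track Bezout coefficients alongside the remainders: start with r₀ = 259 = a·1 + b·0 (s = 1, t = 0) and r₁ = 53 = a·0 + b·1 (s = 0, t = 1); each new remainder r_{k+1} = r_{k-1} − q_k·r_k inherits s_{k+1} = s_{k-1} − q_k·s_k, t_{k+1} = t_{k-1} − q_k·t_k, so r_k = a·s_k + b·t_k at every step:
  q = 4: r = 47, s = 1 − 4·0 = 1, t = 0 − 4·1 = -4  (check: 259·1 + 53·(-4) = 47)
  q = 1: r = 6, s = 0 − 1·1 = -1, t = 1 − 1·(-4) = 5  (check: 259·(-1) + 53·5 = 6)
  q = 7: r = 5, s = 1 − 7·(-1) = 8, t = -4 − 7·5 = -39  (check: 259·8 + 53·(-39) = 5)
  q = 1: r = 1, s = -1 − 1·8 = -9, t = 5 − 1·(-39) = 44  (check: 259·(-9) + 53·44 = 1)
The row with r = 1 (the gcd) gives the Bezout coefficients s = -9, t = 44.
Result: 259 · (-9) + 53 · (44) = 1.

gcd(259, 53) = 1; s = -9, t = 44 (check: 259·(-9) + 53·44 = 1).


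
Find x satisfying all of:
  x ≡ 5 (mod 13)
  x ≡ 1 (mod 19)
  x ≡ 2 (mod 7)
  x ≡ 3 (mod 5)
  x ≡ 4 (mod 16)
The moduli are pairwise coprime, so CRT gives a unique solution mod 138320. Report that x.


Product of moduli M = 13 · 19 · 7 · 5 · 16 = 138320.
Merge one congruence at a time:
  Start: x ≡ 5 (mod 13).
  Combine with x ≡ 1 (mod 19); new modulus lcm = 247.
    Write x = 5 + 13·t and substitute into x ≡ 1 (mod 19): 13·t ≡ 1 − 5 = -4 (mod 19).
    Reduce coefficients mod 19: 13·t ≡ 15 (mod 19).
    The inverse of 13 mod 19 is 3 (since 13·3 = 39 = 2·19 + 1), so t ≡ 3·15 = 45 ≡ 7 (mod 19).
    Then x = 5 + 13·7 = 96, valid modulo lcm(13, 19) = 247: x ≡ 96 (mod 247).
  Combine with x ≡ 2 (mod 7); new modulus lcm = 1729.
    Write x = 96 + 247·t and substitute into x ≡ 2 (mod 7): 247·t ≡ 2 − 96 = -94 (mod 7).
    Reduce coefficients mod 7: 2·t ≡ 4 (mod 7).
    The inverse of 2 mod 7 is 4 (since 2·4 = 8 = 1·7 + 1), so t ≡ 4·4 = 16 ≡ 2 (mod 7).
    Then x = 96 + 247·2 = 590, valid modulo lcm(247, 7) = 1729: x ≡ 590 (mod 1729).
  Combine with x ≡ 3 (mod 5); new modulus lcm = 8645.
    Write x = 590 + 1729·t and substitute into x ≡ 3 (mod 5): 1729·t ≡ 3 − 590 = -587 (mod 5).
    Reduce coefficients mod 5: 4·t ≡ 3 (mod 5).
    The inverse of 4 mod 5 is 4 (since 4·4 = 16 = 3·5 + 1), so t ≡ 4·3 = 12 ≡ 2 (mod 5).
    Then x = 590 + 1729·2 = 4048, valid modulo lcm(1729, 5) = 8645: x ≡ 4048 (mod 8645).
  Combine with x ≡ 4 (mod 16); new modulus lcm = 138320.
    Write x = 4048 + 8645·t and substitute into x ≡ 4 (mod 16): 8645·t ≡ 4 − 4048 = -4044 (mod 16).
    Reduce coefficients mod 16: 5·t ≡ 4 (mod 16).
    The inverse of 5 mod 16 is 13 (since 5·13 = 65 = 4·16 + 1), so t ≡ 13·4 = 52 ≡ 4 (mod 16).
    Then x = 4048 + 8645·4 = 38628, valid modulo lcm(8645, 16) = 138320: x ≡ 38628 (mod 138320).
Verify against each original: 38628 mod 13 = 5, 38628 mod 19 = 1, 38628 mod 7 = 2, 38628 mod 5 = 3, 38628 mod 16 = 4.

x ≡ 38628 (mod 138320).


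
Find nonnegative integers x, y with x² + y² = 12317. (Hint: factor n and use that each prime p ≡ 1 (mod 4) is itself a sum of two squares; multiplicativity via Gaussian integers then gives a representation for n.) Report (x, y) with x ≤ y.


Step 1: Factor n = 12317 = 109 · 113.
Step 2: Check the mod-4 condition on each prime factor: 109 ≡ 1 (mod 4), exponent 1; 113 ≡ 1 (mod 4), exponent 1.
All primes ≡ 3 (mod 4) appear to even exponent (or don't appear), so by the two-squares theorem n IS expressible as a sum of two squares.
Step 3: Build a representation. Here n = 109 · 113 is a product of primes ≡ 1 (mod 4). Each prime p ≡ 1 (mod 4) is itself a sum of two squares; find a² by testing p − a² for a perfect square:
  109: 109 − 1² = 108, 109 − 2² = 105, 109 − 3² = 100 = 10² ⇒ 109 = 3² + 10².
  113: 113 − 1² = 112, 113 − 2² = 109, 113 − 3² = 104, 113 − 4² = 97, 113 − 5² = 88, 113 − 6² = 77, 113 − 7² = 64 = 8² ⇒ 113 = 7² + 8².
  Combine using the Brahmagupta–Fibonacci identity (a² + b²)(c² + d²) = (ac − bd)² + (ad + bc)² = (ac + bd)² + (ad − bc)²:
  109 · 113 = 12317: from (3² + 10²)(7² + 8²), take (3·7 − 10·8, 3·8 + 10·7) = (21 − 80, 24 + 70) = (-59, 94); dropping signs (only squares matter) gives (59, 94); check 59² + 94² = 3481 + 8836 = 12317 ✓.
Step 4: Order so x ≤ y and verify: 59² + 94² = 3481 + 8836 = 12317 = n. ✓

n = 12317 = 59² + 94² (one valid representation with x ≤ y).


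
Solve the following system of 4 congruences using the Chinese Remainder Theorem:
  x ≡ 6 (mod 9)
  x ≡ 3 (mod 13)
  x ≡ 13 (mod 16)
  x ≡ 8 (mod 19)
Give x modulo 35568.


Product of moduli M = 9 · 13 · 16 · 19 = 35568.
Merge one congruence at a time:
  Start: x ≡ 6 (mod 9).
  Combine with x ≡ 3 (mod 13); new modulus lcm = 117.
    Write x = 6 + 9·t and substitute into x ≡ 3 (mod 13): 9·t ≡ 3 − 6 = -3 (mod 13).
    Reduce coefficients mod 13: 9·t ≡ 10 (mod 13).
    The inverse of 9 mod 13 is 3 (since 9·3 = 27 = 2·13 + 1), so t ≡ 3·10 = 30 ≡ 4 (mod 13).
    Then x = 6 + 9·4 = 42, valid modulo lcm(9, 13) = 117: x ≡ 42 (mod 117).
  Combine with x ≡ 13 (mod 16); new modulus lcm = 1872.
    Write x = 42 + 117·t and substitute into x ≡ 13 (mod 16): 117·t ≡ 13 − 42 = -29 (mod 16).
    Reduce coefficients mod 16: 5·t ≡ 3 (mod 16).
    The inverse of 5 mod 16 is 13 (since 5·13 = 65 = 4·16 + 1), so t ≡ 13·3 = 39 ≡ 7 (mod 16).
    Then x = 42 + 117·7 = 861, valid modulo lcm(117, 16) = 1872: x ≡ 861 (mod 1872).
  Combine with x ≡ 8 (mod 19); new modulus lcm = 35568.
    Write x = 861 + 1872·t and substitute into x ≡ 8 (mod 19): 1872·t ≡ 8 − 861 = -853 (mod 19).
    Reduce coefficients mod 19: 10·t ≡ 2 (mod 19).
    The inverse of 10 mod 19 is 2 (since 10·2 = 20 = 1·19 + 1), so t ≡ 2·2 = 4 ≡ 4 (mod 19).
    Then x = 861 + 1872·4 = 8349, valid modulo lcm(1872, 19) = 35568: x ≡ 8349 (mod 35568).
Verify against each original: 8349 mod 9 = 6, 8349 mod 13 = 3, 8349 mod 16 = 13, 8349 mod 19 = 8.

x ≡ 8349 (mod 35568).


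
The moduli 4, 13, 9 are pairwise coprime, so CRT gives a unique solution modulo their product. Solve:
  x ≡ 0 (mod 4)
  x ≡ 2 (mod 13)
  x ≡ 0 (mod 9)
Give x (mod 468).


Moduli 4, 13, 9 are pairwise coprime; by CRT there is a unique solution modulo M = 4 · 13 · 9 = 468.
Solve pairwise, accumulating the modulus:
  Start with x ≡ 0 (mod 4).
  Combine with x ≡ 2 (mod 13): since gcd(4, 13) = 1, we get a unique residue mod 52.
    Write x = 0 + 4·t and substitute into x ≡ 2 (mod 13): 4·t ≡ 2 − 0 = 2 (mod 13).
    The inverse of 4 mod 13 is 10 (since 4·10 = 40 = 3·13 + 1), so t ≡ 10·2 = 20 ≡ 7 (mod 13).
    Then x = 0 + 4·7 = 28, valid modulo lcm(4, 13) = 52: x ≡ 28 (mod 52).
  Combine with x ≡ 0 (mod 9): since gcd(52, 9) = 1, we get a unique residue mod 468.
    Write x = 28 + 52·t and substitute into x ≡ 0 (mod 9): 52·t ≡ 0 − 28 = -28 (mod 9).
    Reduce coefficients mod 9: 7·t ≡ 8 (mod 9).
    The inverse of 7 mod 9 is 4 (since 7·4 = 28 = 3·9 + 1), so t ≡ 4·8 = 32 ≡ 5 (mod 9).
    Then x = 28 + 52·5 = 288, valid modulo lcm(52, 9) = 468: x ≡ 288 (mod 468).
Verify: 288 mod 4 = 0 ✓, 288 mod 13 = 2 ✓, 288 mod 9 = 0 ✓.

x ≡ 288 (mod 468).


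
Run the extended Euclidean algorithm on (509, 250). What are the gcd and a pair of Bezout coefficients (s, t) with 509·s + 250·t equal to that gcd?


Euclidean algorithm on (509, 250) — divide until remainder is 0:
  509 = 2 · 250 + 9
  250 = 27 · 9 + 7
  9 = 1 · 7 + 2
  7 = 3 · 2 + 1
  2 = 2 · 1 + 0
gcd(509, 250) = 1.
Track Bezout coefficients alongside the remainders: start with r₀ = 509 = a·1 + b·0 (s = 1, t = 0) and r₁ = 250 = a·0 + b·1 (s = 0, t = 1); each new remainder r_{k+1} = r_{k-1} − q_k·r_k inherits s_{k+1} = s_{k-1} − q_k·s_k, t_{k+1} = t_{k-1} − q_k·t_k, so r_k = a·s_k + b·t_k at every step:
  q = 2: r = 9, s = 1 − 2·0 = 1, t = 0 − 2·1 = -2  (check: 509·1 + 250·(-2) = 9)
  q = 27: r = 7, s = 0 − 27·1 = -27, t = 1 − 27·(-2) = 55  (check: 509·(-27) + 250·55 = 7)
  q = 1: r = 2, s = 1 − 1·(-27) = 28, t = -2 − 1·55 = -57  (check: 509·28 + 250·(-57) = 2)
  q = 3: r = 1, s = -27 − 3·28 = -111, t = 55 − 3·(-57) = 226  (check: 509·(-111) + 250·226 = 1)
The row with r = 1 (the gcd) gives the Bezout coefficients s = -111, t = 226.
Result: 509 · (-111) + 250 · (226) = 1.

gcd(509, 250) = 1; s = -111, t = 226 (check: 509·(-111) + 250·226 = 1).


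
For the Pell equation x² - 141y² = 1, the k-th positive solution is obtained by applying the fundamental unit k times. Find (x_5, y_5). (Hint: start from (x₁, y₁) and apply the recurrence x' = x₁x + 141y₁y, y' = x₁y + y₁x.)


Step 1: Find the fundamental solution (x₁, y₁) of x² - 141y² = 1.
  Expand √141 as a continued fraction. a₀ = ⌊√141⌋ = 11; iterate m_{k+1} = d_k·a_k − m_k, d_{k+1} = (141 − m_{k+1}²)/d_k, a_{k+1} = ⌊(a₀ + m_{k+1})/d_{k+1}⌋ (starting m₀ = 0, d₀ = 1), with convergents p_k = a_k·p_{k-1} + p_{k-2}, q_k = a_k·q_{k-1} + q_{k-2} (p₋₁ = 1, q₋₁ = 0):
  k = 0: a₀ = 11; p₀/q₀ = 11/1; p₀² − 141·q₀² = 121 − 141 = -20.
  k = 1: m = 11, d = 20, a = ⌊(11 + 11)/20⌋ = 1; p/q = (1·11 + 1)/(1·1 + 0) = 12/1; p² − 141·q² = 144 − 141 = 3.
  k = 2: m = 9, d = 3, a = ⌊(11 + 9)/3⌋ = 6; p/q = (6·12 + 11)/(6·1 + 1) = 83/7; p² − 141·q² = 6889 − 6909 = -20.
  k = 3: m = 9, d = 20, a = ⌊(11 + 9)/20⌋ = 1; p/q = (1·83 + 12)/(1·7 + 1) = 95/8; p² − 141·q² = 9025 − 9024 = 1.
  The first convergent with p² − 141·q² = 1 gives the fundamental solution (x₁, y₁) = (95, 8).
Step 2: Apply the recurrence (x_{n+1}, y_{n+1}) = (x₁x_n + 141y₁y_n, x₁y_n + y₁x_n) repeatedly.
  From (x_1, y_1) = (95, 8): x_2 = 95·95 + 141·8·8 = 18049; y_2 = 95·8 + 8·95 = 1520.
  From (x_2, y_2) = (18049, 1520): x_3 = 95·18049 + 141·8·1520 = 3429215; y_3 = 95·1520 + 8·18049 = 288792.
  From (x_3, y_3) = (3429215, 288792): x_4 = 95·3429215 + 141·8·288792 = 651532801; y_4 = 95·288792 + 8·3429215 = 54868960.
  From (x_4, y_4) = (651532801, 54868960): x_5 = 95·651532801 + 141·8·54868960 = 123787802975; y_5 = 95·54868960 + 8·651532801 = 10424813608.
Step 3: Verify x_5² - 141·y_5² = 15323420165377418850625 - 15323420165377418850624 = 1 (should be 1). ✓

(x_1, y_1) = (95, 8); (x_5, y_5) = (123787802975, 10424813608).
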